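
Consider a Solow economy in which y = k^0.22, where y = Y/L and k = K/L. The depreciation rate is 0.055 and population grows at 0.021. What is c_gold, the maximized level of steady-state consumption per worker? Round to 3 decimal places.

The effective depreciation rate is n + δ = 0.021 + 0.055 = 0.076.
Golden rule sets MPK = n+δ: 0.22·k^(0.22−1) = 0.076, so k_gold = (0.22/0.076)^(1/0.78) ≈ 3.9067.
y_gold = 3.9067^0.22 ≈ 1.3496.
c_gold = y_gold − (n+δ)·k_gold = 1.3496 − 0.076·3.9067 ≈ 1.0527.

c_gold ≈ 1.053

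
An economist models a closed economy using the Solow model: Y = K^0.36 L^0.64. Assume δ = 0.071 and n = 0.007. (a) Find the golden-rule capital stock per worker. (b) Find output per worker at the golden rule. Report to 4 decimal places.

Capital per worker breaks even when investment replaces (n + δ)·k; here n + δ = 0.078.
Maximizing c = f(k) − (n+δ)·k gives f'(k) = n+δ, i.e. 0.36·k^(0.36−1) = 0.078, so k_gold = (0.36/0.078)^(1/0.64) ≈ 10.9100.
y_gold = 10.9100^0.36 ≈ 2.3638.

(a) k_gold ≈ 10.9100; (b) y_gold ≈ 2.3638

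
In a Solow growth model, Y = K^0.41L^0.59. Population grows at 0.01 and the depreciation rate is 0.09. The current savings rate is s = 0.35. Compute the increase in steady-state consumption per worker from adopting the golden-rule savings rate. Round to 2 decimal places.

n + δ = 0.01 + 0.09 = 0.1.
Current steady state (s = 0.35): k* = (0.35/0.1)^(1/0.59) ≈ 8.3589, y* = 8.3589^0.41 ≈ 2.3883, c* = (1−0.35)·2.3883 ≈ 1.5524.
Golden rule sets MPK = n+δ: 0.41·k^(0.41−1) = 0.1, so k_gold = (0.41/0.1)^(1/0.59) ≈ 10.9299.
y_gold = 10.9299^0.41 ≈ 2.6658, c_gold = y_gold − 0.1·k_gold ≈ 1.5728.
Gain: Δc = 1.5728 − 1.5524 ≈ 0.0205.

Δc ≈ 0.02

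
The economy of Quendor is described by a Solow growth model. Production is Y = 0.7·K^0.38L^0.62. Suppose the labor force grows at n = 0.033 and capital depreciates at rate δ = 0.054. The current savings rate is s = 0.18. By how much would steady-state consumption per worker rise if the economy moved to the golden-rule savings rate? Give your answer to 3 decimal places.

n + δ = 0.033 + 0.054 = 0.087.
Current steady state (s = 0.18): k* = (0.18·0.7/0.087)^(1/0.62) ≈ 1.8173, y* = 0.7·1.8173^0.38 ≈ 0.8784, c* = (1−0.18)·0.8784 ≈ 0.7203.
Maximizing c = f(k) − (n+δ)·k gives f'(k) = n+δ, i.e. 0.38·0.7·k^(0.38−1) = 0.087, so k_gold = (0.38·0.7/0.087)^(1/0.62) ≈ 6.0652.
y_gold = 0.7·6.0652^0.38 ≈ 1.3886, c_gold = y_gold − 0.087·k_gold ≈ 0.8609.
Gain: Δc = 0.8609 − 0.7203 ≈ 0.1407.

Δc ≈ 0.141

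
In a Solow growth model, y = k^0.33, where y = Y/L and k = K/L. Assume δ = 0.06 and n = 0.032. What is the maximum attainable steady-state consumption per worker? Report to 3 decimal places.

The effective depreciation rate is n + δ = 0.032 + 0.06 = 0.092.
Maximizing c = f(k) − (n+δ)·k gives f'(k) = n+δ, i.e. 0.33·k^(0.33−1) = 0.092, so k_gold = (0.33/0.092)^(1/0.67) ≈ 6.7290.
y_gold = 6.7290^0.33 ≈ 1.8760.
c_gold = y_gold − (n+δ)·k_gold = 1.8760 − 0.092·6.7290 ≈ 1.2569.

c_gold ≈ 1.257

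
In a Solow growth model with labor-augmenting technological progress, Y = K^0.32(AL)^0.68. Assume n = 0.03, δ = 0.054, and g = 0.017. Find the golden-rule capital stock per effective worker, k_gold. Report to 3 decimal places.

n + g + δ = 0.03 + 0.017 + 0.054 = 0.101.
Golden rule sets MPK = n+g+δ: 0.32·k^(0.32−1) = 0.101, so k_gold = (0.32/0.101)^(1/0.68) ≈ 5.4515.

k_gold ≈ 5.451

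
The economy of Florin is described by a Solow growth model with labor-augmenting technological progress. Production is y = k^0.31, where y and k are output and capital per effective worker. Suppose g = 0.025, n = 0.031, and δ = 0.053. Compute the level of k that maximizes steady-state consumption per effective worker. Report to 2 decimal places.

Capital per effective worker breaks even when investment replaces (n + g + δ)·k; here n + g + δ = 0.109.
Golden rule sets MPK = n+g+δ: 0.31·k^(0.31−1) = 0.109, so k_gold = (0.31/0.109)^(1/0.69) ≈ 4.5486.

k_gold ≈ 4.55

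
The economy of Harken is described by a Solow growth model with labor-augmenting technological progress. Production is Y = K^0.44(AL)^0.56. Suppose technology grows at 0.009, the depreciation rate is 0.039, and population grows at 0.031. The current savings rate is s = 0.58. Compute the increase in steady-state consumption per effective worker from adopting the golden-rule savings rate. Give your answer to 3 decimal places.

Δc ≈ 0.147

Capital per effective worker breaks even when investment replaces (n + g + δ)·k; here n + g + δ = 0.079.
Current steady state (s = 0.58): k* = (0.58/0.079)^(1/0.56) ≈ 35.1620, y* = 35.1620^0.44 ≈ 4.7893, c* = (1−0.58)·4.7893 ≈ 2.0115.
At the golden rule the marginal product of capital equals n+g+δ: 0.44·k^(0.44−1) = 0.079. Solving, k_gold = (0.44/0.079)^(1/0.56) ≈ 21.4700.
y_gold = 21.4700^0.44 ≈ 3.8548, c_gold = y_gold − 0.079·k_gold ≈ 2.1587.
Gain: Δc = 2.1587 − 2.0115 ≈ 0.1472.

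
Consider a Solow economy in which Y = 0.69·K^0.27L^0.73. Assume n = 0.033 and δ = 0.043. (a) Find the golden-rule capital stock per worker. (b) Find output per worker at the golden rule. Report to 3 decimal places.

(a) k_gold ≈ 3.415; (b) y_gold ≈ 0.961

Capital per worker breaks even when investment replaces (n + δ)·k; here n + δ = 0.076.
At the golden rule the marginal product of capital equals n+δ: 0.27·0.69·k^(0.27−1) = 0.076. Solving, k_gold = (0.27·0.69/0.076)^(1/0.73) ≈ 3.4153.
y_gold = 0.69·3.4153^0.27 ≈ 0.9613.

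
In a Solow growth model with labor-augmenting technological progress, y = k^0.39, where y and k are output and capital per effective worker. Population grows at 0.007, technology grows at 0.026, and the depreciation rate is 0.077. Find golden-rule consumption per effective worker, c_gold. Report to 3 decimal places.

c_gold ≈ 1.370

Break-even investment rate: n + g + δ = 0.007 + 0.026 + 0.077 = 0.11.
Setting f'(k) = n+g+δ gives 0.39·k^(0.39−1) = 0.11, hence k_gold = (0.39/0.11)^(1/0.61) ≈ 7.9635.
y_gold = 7.9635^0.39 ≈ 2.2461.
c_gold = y_gold − (n+g+δ)·k_gold = 2.2461 − 0.11·7.9635 ≈ 1.3701.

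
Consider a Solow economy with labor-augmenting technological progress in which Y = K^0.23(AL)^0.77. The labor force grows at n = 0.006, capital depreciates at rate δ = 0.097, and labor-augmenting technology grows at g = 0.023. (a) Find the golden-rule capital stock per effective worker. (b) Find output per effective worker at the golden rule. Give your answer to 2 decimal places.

(a) k_gold ≈ 2.18; (b) y_gold ≈ 1.20

Capital per effective worker breaks even when investment replaces (n + g + δ)·k; here n + g + δ = 0.126.
Maximizing c = f(k) − (n+g+δ)·k gives f'(k) = n+g+δ, i.e. 0.23·k^(0.23−1) = 0.126, so k_gold = (0.23/0.126)^(1/0.77) ≈ 2.1849.
y_gold = 2.1849^0.23 ≈ 1.1969.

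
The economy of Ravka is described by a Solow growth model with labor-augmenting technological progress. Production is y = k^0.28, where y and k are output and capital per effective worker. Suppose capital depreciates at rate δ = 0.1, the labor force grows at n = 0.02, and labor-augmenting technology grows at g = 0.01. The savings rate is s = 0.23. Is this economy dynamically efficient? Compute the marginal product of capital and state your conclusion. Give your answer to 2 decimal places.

Break-even investment rate: n + g + δ = 0.02 + 0.01 + 0.1 = 0.13.
Steady-state k*: s·k^0.28 = 0.13·k gives k* = (0.23/0.13)^(1/0.72) ≈ 2.2087.
MPK = 0.28·2.2087^(-0.72) ≈ 0.1583.
MPK > n+g+δ = 0.13, so the economy is dynamically efficient (under-saving).

dynamically efficient; MPK ≈ 0.16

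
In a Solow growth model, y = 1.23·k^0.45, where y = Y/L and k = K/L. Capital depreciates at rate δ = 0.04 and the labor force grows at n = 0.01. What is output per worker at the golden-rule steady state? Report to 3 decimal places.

Capital per worker breaks even when investment replaces (n + δ)·k; here n + δ = 0.05.
Setting f'(k) = n+δ gives 0.45·1.23·k^(0.45−1) = 0.05, hence k_gold = (0.45·1.23/0.05)^(1/0.55) ≈ 79.1499.
Output: y_gold = 1.23·k_gold^0.45 = 1.23·79.1499^0.45 ≈ 8.7944.

y_gold ≈ 8.794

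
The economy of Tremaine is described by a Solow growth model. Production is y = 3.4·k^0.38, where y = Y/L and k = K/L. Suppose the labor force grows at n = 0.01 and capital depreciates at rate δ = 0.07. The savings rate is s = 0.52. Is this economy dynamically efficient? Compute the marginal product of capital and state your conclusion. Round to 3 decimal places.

The effective depreciation rate is n + δ = 0.01 + 0.07 = 0.08.
Steady-state k*: s·A·k^0.38 = 0.08·k gives k* = (0.52·3.4/0.08)^(1/0.62) ≈ 147.3583.
MPK = 0.38·3.4·147.3583^(-0.62) ≈ 0.0585.
MPK < n+δ = 0.08, so the economy is dynamically inefficient (over-saving).

dynamically inefficient; MPK ≈ 0.058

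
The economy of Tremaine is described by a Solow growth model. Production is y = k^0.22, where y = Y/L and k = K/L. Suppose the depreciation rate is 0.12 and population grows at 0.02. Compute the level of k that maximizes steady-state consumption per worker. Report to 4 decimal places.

n + δ = 0.02 + 0.12 = 0.14.
At the golden rule the marginal product of capital equals n+δ: 0.22·k^(0.22−1) = 0.14. Solving, k_gold = (0.22/0.14)^(1/0.78) ≈ 1.7851.

k_gold ≈ 1.7851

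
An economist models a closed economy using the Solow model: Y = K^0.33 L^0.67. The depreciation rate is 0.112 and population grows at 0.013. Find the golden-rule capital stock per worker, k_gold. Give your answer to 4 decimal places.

Capital per worker breaks even when investment replaces (n + δ)·k; here n + δ = 0.125.
Maximizing c = f(k) − (n+δ)·k gives f'(k) = n+δ, i.e. 0.33·k^(0.33−1) = 0.125, so k_gold = (0.33/0.125)^(1/0.67) ≈ 4.2585.

k_gold ≈ 4.2585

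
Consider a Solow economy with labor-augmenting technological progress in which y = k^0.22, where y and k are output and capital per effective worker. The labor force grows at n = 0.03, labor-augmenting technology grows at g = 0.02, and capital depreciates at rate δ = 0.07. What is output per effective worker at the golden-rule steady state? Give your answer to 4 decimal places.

Capital per effective worker breaks even when investment replaces (n + g + δ)·k; here n + g + δ = 0.12.
Maximizing c = f(k) − (n+g+δ)·k gives f'(k) = n+g+δ, i.e. 0.22·k^(0.22−1) = 0.12, so k_gold = (0.22/0.12)^(1/0.78) ≈ 2.1751.
Output: y_gold = k_gold^0.22 = 2.1751^0.22 ≈ 1.1864.

y_gold ≈ 1.1864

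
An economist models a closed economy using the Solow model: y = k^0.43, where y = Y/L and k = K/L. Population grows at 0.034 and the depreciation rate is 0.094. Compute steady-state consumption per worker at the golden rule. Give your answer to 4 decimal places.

c_gold ≈ 1.4219

The effective depreciation rate is n + δ = 0.034 + 0.094 = 0.128.
Maximizing c = f(k) − (n+δ)·k gives f'(k) = n+δ, i.e. 0.43·k^(0.43−1) = 0.128, so k_gold = (0.43/0.128)^(1/0.57) ≈ 8.3803.
y_gold = 8.3803^0.43 ≈ 2.4946.
c_gold = y_gold − (n+δ)·k_gold = 2.4946 − 0.128·8.3803 ≈ 1.4219.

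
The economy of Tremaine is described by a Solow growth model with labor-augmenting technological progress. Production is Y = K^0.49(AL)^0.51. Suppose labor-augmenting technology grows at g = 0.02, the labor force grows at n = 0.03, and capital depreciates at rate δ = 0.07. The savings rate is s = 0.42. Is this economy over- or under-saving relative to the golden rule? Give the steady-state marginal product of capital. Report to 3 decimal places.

Capital per effective worker breaks even when investment replaces (n + g + δ)·k; here n + g + δ = 0.12.
Steady-state k*: s·k^0.49 = 0.12·k gives k* = (0.42/0.12)^(1/0.51) ≈ 11.6627.
MPK = 0.49·11.6627^(-0.51) ≈ 0.1400.
MPK > n+g+δ = 0.12, so the economy is dynamically efficient (under-saving).

under-saving; MPK ≈ 0.140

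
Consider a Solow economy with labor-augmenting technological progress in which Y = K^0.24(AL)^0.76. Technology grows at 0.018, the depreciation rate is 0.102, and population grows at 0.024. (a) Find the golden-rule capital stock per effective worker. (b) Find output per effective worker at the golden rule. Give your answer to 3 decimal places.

The effective depreciation rate is n + g + δ = 0.024 + 0.018 + 0.102 = 0.144.
Golden rule sets MPK = n+g+δ: 0.24·k^(0.24−1) = 0.144, so k_gold = (0.24/0.144)^(1/0.76) ≈ 1.9584.
y_gold = 1.9584^0.24 ≈ 1.1751.

(a) k_gold ≈ 1.958; (b) y_gold ≈ 1.175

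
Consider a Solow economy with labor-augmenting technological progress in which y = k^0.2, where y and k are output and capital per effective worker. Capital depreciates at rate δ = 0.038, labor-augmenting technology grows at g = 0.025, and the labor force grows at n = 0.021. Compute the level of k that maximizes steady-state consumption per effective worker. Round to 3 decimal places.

k_gold ≈ 2.958

n + g + δ = 0.021 + 0.025 + 0.038 = 0.084.
Setting f'(k) = n+g+δ gives 0.2·k^(0.2−1) = 0.084, hence k_gold = (0.2/0.084)^(1/0.8) ≈ 2.9576.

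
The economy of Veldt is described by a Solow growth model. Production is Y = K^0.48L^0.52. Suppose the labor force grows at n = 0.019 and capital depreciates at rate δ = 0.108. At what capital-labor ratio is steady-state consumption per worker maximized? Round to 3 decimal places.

The effective depreciation rate is n + δ = 0.019 + 0.108 = 0.127.
Setting f'(k) = n+δ gives 0.48·k^(0.48−1) = 0.127, hence k_gold = (0.48/0.127)^(1/0.52) ≈ 12.8961.

k_gold ≈ 12.896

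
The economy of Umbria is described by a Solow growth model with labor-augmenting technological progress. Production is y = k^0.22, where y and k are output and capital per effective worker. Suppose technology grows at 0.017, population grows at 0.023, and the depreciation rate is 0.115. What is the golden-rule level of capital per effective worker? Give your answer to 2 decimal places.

The effective depreciation rate is n + g + δ = 0.023 + 0.017 + 0.115 = 0.155.
Golden rule sets MPK = n+g+δ: 0.22·k^(0.22−1) = 0.155, so k_gold = (0.22/0.155)^(1/0.78) ≈ 1.5667.

k_gold ≈ 1.57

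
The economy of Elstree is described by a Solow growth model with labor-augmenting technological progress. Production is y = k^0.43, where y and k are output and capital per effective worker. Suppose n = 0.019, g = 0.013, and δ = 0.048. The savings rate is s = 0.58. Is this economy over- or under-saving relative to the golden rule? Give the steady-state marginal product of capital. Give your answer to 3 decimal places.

over-saving; MPK ≈ 0.059

n + g + δ = 0.019 + 0.013 + 0.048 = 0.08.
Steady-state k*: s·k^0.43 = 0.08·k gives k* = (0.58/0.08)^(1/0.57) ≈ 32.3121.
MPK = 0.43·32.3121^(-0.57) ≈ 0.0593.
MPK < n+g+δ = 0.08, so the economy is dynamically inefficient (over-saving).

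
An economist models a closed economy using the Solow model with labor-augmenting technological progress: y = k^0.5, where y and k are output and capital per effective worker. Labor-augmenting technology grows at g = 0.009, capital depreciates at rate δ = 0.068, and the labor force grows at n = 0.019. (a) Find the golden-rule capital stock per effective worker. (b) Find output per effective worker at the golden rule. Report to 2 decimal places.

n + g + δ = 0.019 + 0.009 + 0.068 = 0.096.
Maximizing c = f(k) − (n+g+δ)·k gives f'(k) = n+g+δ, i.e. 0.5·k^(0.5−1) = 0.096, so k_gold = (0.5/0.096)^(1/0.5) ≈ 27.1267.
y_gold = 27.1267^0.5 ≈ 5.2083.

(a) k_gold ≈ 27.13; (b) y_gold ≈ 5.21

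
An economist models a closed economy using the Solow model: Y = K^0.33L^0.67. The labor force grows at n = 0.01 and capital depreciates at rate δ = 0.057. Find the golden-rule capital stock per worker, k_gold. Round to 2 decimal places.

The effective depreciation rate is n + δ = 0.01 + 0.057 = 0.067.
Maximizing c = f(k) − (n+δ)·k gives f'(k) = n+δ, i.e. 0.33·k^(0.33−1) = 0.067, so k_gold = (0.33/0.067)^(1/0.67) ≈ 10.8017.

k_gold ≈ 10.80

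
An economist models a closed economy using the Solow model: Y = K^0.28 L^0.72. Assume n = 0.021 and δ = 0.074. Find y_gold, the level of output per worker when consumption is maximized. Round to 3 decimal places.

y_gold ≈ 1.523

Break-even investment rate: n + δ = 0.021 + 0.074 = 0.095.
Golden rule sets MPK = n+δ: 0.28·k^(0.28−1) = 0.095, so k_gold = (0.28/0.095)^(1/0.72) ≈ 4.4874.
Output: y_gold = k_gold^0.28 = 4.4874^0.28 ≈ 1.5225.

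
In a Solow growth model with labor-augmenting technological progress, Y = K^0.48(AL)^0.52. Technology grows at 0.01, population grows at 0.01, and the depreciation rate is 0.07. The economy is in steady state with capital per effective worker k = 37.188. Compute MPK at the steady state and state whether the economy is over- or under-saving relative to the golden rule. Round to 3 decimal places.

over-saving; MPK ≈ 0.073

Capital per effective worker breaks even when investment replaces (n + g + δ)·k; here n + g + δ = 0.09.
MPK = 0.48·k^(0.48−1) = 0.48·37.188^(-0.52) ≈ 0.0732.
MPK < 0.09, so the economy is dynamically inefficient (over-saving).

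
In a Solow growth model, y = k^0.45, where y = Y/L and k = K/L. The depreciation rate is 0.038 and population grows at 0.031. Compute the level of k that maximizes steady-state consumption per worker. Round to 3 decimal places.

n + δ = 0.031 + 0.038 = 0.069.
At the golden rule the marginal product of capital equals n+δ: 0.45·k^(0.45−1) = 0.069. Solving, k_gold = (0.45/0.069)^(1/0.55) ≈ 30.2455.

k_gold ≈ 30.246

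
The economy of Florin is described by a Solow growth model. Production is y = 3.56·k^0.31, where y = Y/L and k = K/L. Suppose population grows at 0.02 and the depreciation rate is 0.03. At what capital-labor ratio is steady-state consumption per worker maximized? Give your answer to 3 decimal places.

k_gold ≈ 88.633

n + δ = 0.02 + 0.03 = 0.05.
Golden rule sets MPK = n+δ: 0.31·3.56·k^(0.31−1) = 0.05, so k_gold = (0.31·3.56/0.05)^(1/0.69) ≈ 88.6332.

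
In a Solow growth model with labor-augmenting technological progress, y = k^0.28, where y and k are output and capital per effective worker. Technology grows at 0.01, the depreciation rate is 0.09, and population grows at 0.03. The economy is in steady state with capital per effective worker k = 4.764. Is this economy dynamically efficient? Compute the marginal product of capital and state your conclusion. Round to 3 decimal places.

dynamically inefficient; MPK ≈ 0.091

Break-even investment rate: n + g + δ = 0.03 + 0.01 + 0.09 = 0.13.
MPK = 0.28·k^(0.28−1) = 0.28·4.764^(-0.72) ≈ 0.0910.
MPK < 0.13, so the economy is dynamically inefficient (over-saving).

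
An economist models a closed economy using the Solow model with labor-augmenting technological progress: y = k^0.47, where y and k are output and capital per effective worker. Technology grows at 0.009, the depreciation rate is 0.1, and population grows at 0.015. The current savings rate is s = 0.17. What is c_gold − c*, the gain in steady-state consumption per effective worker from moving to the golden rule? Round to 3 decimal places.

Break-even investment rate: n + g + δ = 0.015 + 0.009 + 0.1 = 0.124.
Current steady state (s = 0.17): k* = (0.17/0.124)^(1/0.53) ≈ 1.8136, y* = 1.8136^0.47 ≈ 1.3229, c* = (1−0.17)·1.3229 ≈ 1.0980.
At the golden rule the marginal product of capital equals n+g+δ: 0.47·k^(0.47−1) = 0.124. Solving, k_gold = (0.47/0.124)^(1/0.53) ≈ 12.3550.
y_gold = 12.3550^0.47 ≈ 3.2596, c_gold = y_gold − 0.124·k_gold ≈ 1.7276.
Gain: Δc = 1.7276 − 1.0980 ≈ 0.6296.

Δc ≈ 0.630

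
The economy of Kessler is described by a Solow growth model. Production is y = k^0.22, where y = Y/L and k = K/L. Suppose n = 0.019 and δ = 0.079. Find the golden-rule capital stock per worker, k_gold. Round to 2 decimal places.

k_gold ≈ 2.82

Break-even investment rate: n + δ = 0.019 + 0.079 = 0.098.
Maximizing c = f(k) − (n+δ)·k gives f'(k) = n+δ, i.e. 0.22·k^(0.22−1) = 0.098, so k_gold = (0.22/0.098)^(1/0.78) ≈ 2.8200.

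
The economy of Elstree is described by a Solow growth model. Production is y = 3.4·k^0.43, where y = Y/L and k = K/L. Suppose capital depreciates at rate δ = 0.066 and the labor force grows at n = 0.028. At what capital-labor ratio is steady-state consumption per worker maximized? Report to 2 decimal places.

k_gold ≈ 123.29

Capital per worker breaks even when investment replaces (n + δ)·k; here n + δ = 0.094.
Maximizing c = f(k) − (n+δ)·k gives f'(k) = n+δ, i.e. 0.43·3.4·k^(0.43−1) = 0.094, so k_gold = (0.43·3.4/0.094)^(1/0.57) ≈ 123.2853.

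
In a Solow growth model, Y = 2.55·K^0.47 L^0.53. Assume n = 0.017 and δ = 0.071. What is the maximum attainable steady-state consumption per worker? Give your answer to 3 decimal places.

c_gold ≈ 13.695

n + δ = 0.017 + 0.071 = 0.088.
At the golden rule the marginal product of capital equals n+δ: 0.47·2.55·k^(0.47−1) = 0.088. Solving, k_gold = (0.47·2.55/0.088)^(1/0.53) ≈ 138.0117.
y_gold = 2.55·138.0117^0.47 ≈ 25.8405.
c_gold = y_gold − (n+δ)·k_gold = 25.8405 − 0.088·138.0117 ≈ 13.6955.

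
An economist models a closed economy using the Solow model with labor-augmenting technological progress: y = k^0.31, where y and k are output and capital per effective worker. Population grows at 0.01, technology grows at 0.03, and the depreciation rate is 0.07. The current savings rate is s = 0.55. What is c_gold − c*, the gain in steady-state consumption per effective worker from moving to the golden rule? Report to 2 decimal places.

Δc ≈ 0.17

The effective depreciation rate is n + g + δ = 0.01 + 0.03 + 0.07 = 0.11.
Current steady state (s = 0.55): k* = (0.55/0.11)^(1/0.69) ≈ 10.3039, y* = 10.3039^0.31 ≈ 2.0608, c* = (1−0.55)·2.0608 ≈ 0.9273.
Maximizing c = f(k) − (n+g+δ)·k gives f'(k) = n+g+δ, i.e. 0.31·k^(0.31−1) = 0.11, so k_gold = (0.31/0.11)^(1/0.69) ≈ 4.4888.
y_gold = 4.4888^0.31 ≈ 1.5928, c_gold = y_gold − 0.11·k_gold ≈ 1.0990.
Gain: Δc = 1.0990 − 0.9273 ≈ 0.1717.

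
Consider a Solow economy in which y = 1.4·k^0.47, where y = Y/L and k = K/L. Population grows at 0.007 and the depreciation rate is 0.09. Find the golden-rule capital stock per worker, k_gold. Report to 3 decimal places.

k_gold ≈ 37.049

Capital per worker breaks even when investment replaces (n + δ)·k; here n + δ = 0.097.
Golden rule sets MPK = n+δ: 0.47·1.4·k^(0.47−1) = 0.097, so k_gold = (0.47·1.4/0.097)^(1/0.53) ≈ 37.0494.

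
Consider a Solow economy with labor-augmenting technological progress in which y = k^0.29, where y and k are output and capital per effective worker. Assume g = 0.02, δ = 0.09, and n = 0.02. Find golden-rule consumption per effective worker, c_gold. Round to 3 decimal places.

Break-even investment rate: n + g + δ = 0.02 + 0.02 + 0.09 = 0.13.
Setting f'(k) = n+g+δ gives 0.29·k^(0.29−1) = 0.13, hence k_gold = (0.29/0.13)^(1/0.71) ≈ 3.0959.
y_gold = 3.0959^0.29 ≈ 1.3878.
c_gold = y_gold − (n+g+δ)·k_gold = 1.3878 − 0.13·3.0959 ≈ 0.9853.

c_gold ≈ 0.985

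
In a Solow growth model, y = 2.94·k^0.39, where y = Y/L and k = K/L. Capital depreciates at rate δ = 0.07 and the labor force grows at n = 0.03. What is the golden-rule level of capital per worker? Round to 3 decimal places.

Break-even investment rate: n + δ = 0.03 + 0.07 = 0.1.
At the golden rule the marginal product of capital equals n+δ: 0.39·2.94·k^(0.39−1) = 0.1. Solving, k_gold = (0.39·2.94/0.1)^(1/0.61) ≈ 54.5432.

k_gold ≈ 54.543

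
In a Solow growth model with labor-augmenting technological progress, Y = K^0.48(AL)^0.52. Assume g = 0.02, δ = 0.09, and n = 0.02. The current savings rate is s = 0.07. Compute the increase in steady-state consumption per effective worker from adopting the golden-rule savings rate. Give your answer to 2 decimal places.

Δc ≈ 1.21

n + g + δ = 0.02 + 0.02 + 0.09 = 0.13.
Current steady state (s = 0.07): k* = (0.07/0.13)^(1/0.52) ≈ 0.3041, y* = 0.3041^0.48 ≈ 0.5647, c* = (1−0.07)·0.5647 ≈ 0.5252.
Setting f'(k) = n+g+δ gives 0.48·k^(0.48−1) = 0.13, hence k_gold = (0.48/0.13)^(1/0.52) ≈ 12.3298.
y_gold = 12.3298^0.48 ≈ 3.3393, c_gold = y_gold − 0.13·k_gold ≈ 1.7365.
Gain: Δc = 1.7365 − 0.5252 ≈ 1.2113.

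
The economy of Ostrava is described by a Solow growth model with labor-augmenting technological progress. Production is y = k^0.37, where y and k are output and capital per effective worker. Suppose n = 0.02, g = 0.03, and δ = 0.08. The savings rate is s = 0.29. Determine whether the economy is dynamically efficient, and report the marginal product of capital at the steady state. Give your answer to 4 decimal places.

dynamically efficient; MPK ≈ 0.1659

n + g + δ = 0.02 + 0.03 + 0.08 = 0.13.
Steady-state k*: s·k^0.37 = 0.13·k gives k* = (0.29/0.13)^(1/0.63) ≈ 3.5736.
MPK = 0.37·3.5736^(-0.63) ≈ 0.1659.
MPK > n+g+δ = 0.13, so the economy is dynamically efficient (under-saving).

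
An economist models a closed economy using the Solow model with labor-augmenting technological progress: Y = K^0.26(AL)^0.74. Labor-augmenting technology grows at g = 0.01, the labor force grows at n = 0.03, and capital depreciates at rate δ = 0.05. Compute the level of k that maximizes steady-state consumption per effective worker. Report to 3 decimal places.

The effective depreciation rate is n + g + δ = 0.03 + 0.01 + 0.05 = 0.09.
At the golden rule the marginal product of capital equals n+g+δ: 0.26·k^(0.26−1) = 0.09. Solving, k_gold = (0.26/0.09)^(1/0.74) ≈ 4.1938.

k_gold ≈ 4.194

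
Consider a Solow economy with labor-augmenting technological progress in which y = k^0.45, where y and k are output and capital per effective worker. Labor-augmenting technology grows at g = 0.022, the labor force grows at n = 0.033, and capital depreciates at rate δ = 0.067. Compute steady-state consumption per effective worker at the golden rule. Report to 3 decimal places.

Break-even investment rate: n + g + δ = 0.033 + 0.022 + 0.067 = 0.122.
Maximizing c = f(k) − (n+g+δ)·k gives f'(k) = n+g+δ, i.e. 0.45·k^(0.45−1) = 0.122, so k_gold = (0.45/0.122)^(1/0.55) ≈ 10.7310.
y_gold = 10.7310^0.45 ≈ 2.9093.
c_gold = y_gold − (n+g+δ)·k_gold = 2.9093 − 0.122·10.7310 ≈ 1.6001.

c_gold ≈ 1.600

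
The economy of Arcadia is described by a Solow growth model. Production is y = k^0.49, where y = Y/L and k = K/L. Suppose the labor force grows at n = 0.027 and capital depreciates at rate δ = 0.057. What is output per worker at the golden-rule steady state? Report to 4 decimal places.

y_gold ≈ 5.4435

n + δ = 0.027 + 0.057 = 0.084.
Setting f'(k) = n+δ gives 0.49·k^(0.49−1) = 0.084, hence k_gold = (0.49/0.084)^(1/0.51) ≈ 31.7539.
Output: y_gold = k_gold^0.49 = 31.7539^0.49 ≈ 5.4435.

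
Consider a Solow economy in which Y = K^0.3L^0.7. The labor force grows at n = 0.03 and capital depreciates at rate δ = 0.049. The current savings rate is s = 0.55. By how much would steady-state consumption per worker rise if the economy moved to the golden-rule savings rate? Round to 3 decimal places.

Δc ≈ 0.206

n + δ = 0.03 + 0.049 = 0.079.
Current steady state (s = 0.55): k* = (0.55/0.079)^(1/0.7) ≈ 15.9922, y* = 15.9922^0.3 ≈ 2.2971, c* = (1−0.55)·2.2971 ≈ 1.0337.
Setting f'(k) = n+δ gives 0.3·k^(0.3−1) = 0.079, hence k_gold = (0.3/0.079)^(1/0.7) ≈ 6.7274.
y_gold = 6.7274^0.3 ≈ 1.7716, c_gold = y_gold − 0.079·k_gold ≈ 1.2401.
Gain: Δc = 1.2401 − 1.0337 ≈ 0.2064.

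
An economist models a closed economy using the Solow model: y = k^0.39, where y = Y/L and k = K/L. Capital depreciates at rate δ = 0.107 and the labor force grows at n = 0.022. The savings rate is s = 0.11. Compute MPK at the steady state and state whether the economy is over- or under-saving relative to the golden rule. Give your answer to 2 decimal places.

under-saving; MPK ≈ 0.46

Capital per worker breaks even when investment replaces (n + δ)·k; here n + δ = 0.129.
Steady-state k*: s·k^0.39 = 0.129·k gives k* = (0.11/0.129)^(1/0.61) ≈ 0.7701.
MPK = 0.39·0.7701^(-0.61) ≈ 0.4574.
MPK > n+δ = 0.129, so the economy is dynamically efficient (under-saving).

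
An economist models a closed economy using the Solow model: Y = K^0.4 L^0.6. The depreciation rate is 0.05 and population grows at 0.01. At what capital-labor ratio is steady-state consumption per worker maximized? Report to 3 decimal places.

n + δ = 0.01 + 0.05 = 0.06.
Maximizing c = f(k) − (n+δ)·k gives f'(k) = n+δ, i.e. 0.4·k^(0.4−1) = 0.06, so k_gold = (0.4/0.06)^(1/0.6) ≈ 23.6146.

k_gold ≈ 23.615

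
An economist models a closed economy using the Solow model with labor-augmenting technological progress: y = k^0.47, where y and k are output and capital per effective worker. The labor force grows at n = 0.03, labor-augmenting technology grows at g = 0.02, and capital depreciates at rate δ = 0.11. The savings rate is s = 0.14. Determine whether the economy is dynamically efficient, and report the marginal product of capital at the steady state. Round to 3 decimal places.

Capital per effective worker breaks even when investment replaces (n + g + δ)·k; here n + g + δ = 0.16.
Steady-state k*: s·k^0.47 = 0.16·k gives k* = (0.14/0.16)^(1/0.53) ≈ 0.7773.
MPK = 0.47·0.7773^(-0.53) ≈ 0.5371.
MPK > n+g+δ = 0.16, so the economy is dynamically efficient (under-saving).

dynamically efficient; MPK ≈ 0.537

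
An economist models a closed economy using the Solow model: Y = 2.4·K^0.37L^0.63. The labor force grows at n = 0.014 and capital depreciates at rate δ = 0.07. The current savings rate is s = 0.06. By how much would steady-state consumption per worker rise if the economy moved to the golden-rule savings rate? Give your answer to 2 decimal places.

Δc ≈ 2.94

Break-even investment rate: n + δ = 0.014 + 0.07 = 0.084.
Current steady state (s = 0.06): k* = (0.06·2.4/0.084)^(1/0.63) ≈ 2.3527, y* = 2.4·2.3527^0.37 ≈ 3.2937, c* = (1−0.06)·3.2937 ≈ 3.0961.
Maximizing c = f(k) − (n+δ)·k gives f'(k) = n+δ, i.e. 0.37·2.4·k^(0.37−1) = 0.084, so k_gold = (0.37·2.4/0.084)^(1/0.63) ≈ 42.2288.
y_gold = 2.4·42.2288^0.37 ≈ 9.5871, c_gold = y_gold − 0.084·k_gold ≈ 6.0399.
Gain: Δc = 6.0399 − 3.0961 ≈ 2.9438.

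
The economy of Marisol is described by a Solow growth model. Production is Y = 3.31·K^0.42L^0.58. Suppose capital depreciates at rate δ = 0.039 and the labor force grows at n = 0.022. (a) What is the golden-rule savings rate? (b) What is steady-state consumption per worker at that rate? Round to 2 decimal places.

The effective depreciation rate is n + δ = 0.022 + 0.039 = 0.061.
For Cobb-Douglas, s_gold equals capital's share: s_gold = 0.42.
Golden rule sets MPK = n+δ: 0.42·3.31·k^(0.42−1) = 0.061, so k_gold = (0.42·3.31/0.061)^(1/0.58) ≈ 219.2522.
y_gold = 3.31·219.2522^0.42 ≈ 31.8438; c_gold = (1−0.42)·y_gold ≈ 18.4694.

(a) s_gold = 0.42; (b) c_gold ≈ 18.47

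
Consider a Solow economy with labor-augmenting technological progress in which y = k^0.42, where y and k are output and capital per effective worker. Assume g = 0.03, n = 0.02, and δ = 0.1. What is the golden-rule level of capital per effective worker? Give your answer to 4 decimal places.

k_gold ≈ 5.9015

The effective depreciation rate is n + g + δ = 0.02 + 0.03 + 0.1 = 0.15.
At the golden rule the marginal product of capital equals n+g+δ: 0.42·k^(0.42−1) = 0.15. Solving, k_gold = (0.42/0.15)^(1/0.58) ≈ 5.9015.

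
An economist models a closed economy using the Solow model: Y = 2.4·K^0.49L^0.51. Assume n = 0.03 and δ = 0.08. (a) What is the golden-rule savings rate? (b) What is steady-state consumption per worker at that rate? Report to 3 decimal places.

Break-even investment rate: n + δ = 0.03 + 0.08 = 0.11.
For Cobb-Douglas, s_gold equals capital's share: s_gold = 0.49.
Maximizing c = f(k) − (n+δ)·k gives f'(k) = n+δ, i.e. 0.49·2.4·k^(0.49−1) = 0.11, so k_gold = (0.49·2.4/0.11)^(1/0.51) ≈ 104.1540.
y_gold = 2.4·104.1540^0.49 ≈ 23.3815; c_gold = (1−0.49)·y_gold ≈ 11.9246.

(a) s_gold = 0.490; (b) c_gold ≈ 11.925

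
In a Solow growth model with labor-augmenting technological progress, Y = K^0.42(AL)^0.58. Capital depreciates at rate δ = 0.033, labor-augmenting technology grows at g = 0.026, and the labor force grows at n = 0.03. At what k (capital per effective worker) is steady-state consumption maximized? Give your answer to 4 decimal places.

Capital per effective worker breaks even when investment replaces (n + g + δ)·k; here n + g + δ = 0.089.
Maximizing c = f(k) − (n+g+δ)·k gives f'(k) = n+g+δ, i.e. 0.42·k^(0.42−1) = 0.089, so k_gold = (0.42/0.089)^(1/0.58) ≈ 14.5153.

k_gold ≈ 14.5153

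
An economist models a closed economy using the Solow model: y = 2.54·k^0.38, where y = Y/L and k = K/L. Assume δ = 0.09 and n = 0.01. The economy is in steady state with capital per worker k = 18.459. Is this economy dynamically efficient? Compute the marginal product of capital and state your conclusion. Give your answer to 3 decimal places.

dynamically efficient; MPK ≈ 0.158

Break-even investment rate: n + δ = 0.01 + 0.09 = 0.1.
MPK = 0.38·2.54·k^(0.38−1) = 0.38·2.54·18.459^(-0.62) ≈ 0.1583.
MPK > 0.1, so the economy is dynamically efficient (under-saving).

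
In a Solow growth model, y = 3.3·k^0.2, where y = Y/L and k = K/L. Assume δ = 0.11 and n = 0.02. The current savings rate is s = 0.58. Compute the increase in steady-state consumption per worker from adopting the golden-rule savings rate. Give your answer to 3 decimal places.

Δc ≈ 1.248

Capital per worker breaks even when investment replaces (n + δ)·k; here n + δ = 0.13.
Current steady state (s = 0.58): k* = (0.58·3.3/0.13)^(1/0.8) ≈ 28.8402, y* = 3.3·28.8402^0.2 ≈ 6.4642, c* = (1−0.58)·6.4642 ≈ 2.7150.
Setting f'(k) = n+δ gives 0.2·3.3·k^(0.2−1) = 0.13, hence k_gold = (0.2·3.3/0.13)^(1/0.8) ≈ 7.6208.
y_gold = 3.3·7.6208^0.2 ≈ 4.9535, c_gold = y_gold − 0.13·k_gold ≈ 3.9628.
Gain: Δc = 3.9628 − 2.7150 ≈ 1.2479.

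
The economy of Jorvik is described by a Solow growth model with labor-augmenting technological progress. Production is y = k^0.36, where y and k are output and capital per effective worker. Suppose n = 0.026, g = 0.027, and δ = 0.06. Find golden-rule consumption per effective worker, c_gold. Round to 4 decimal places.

n + g + δ = 0.026 + 0.027 + 0.06 = 0.113.
Golden rule sets MPK = n+g+δ: 0.36·k^(0.36−1) = 0.113, so k_gold = (0.36/0.113)^(1/0.64) ≈ 6.1135.
y_gold = 6.1135^0.36 ≈ 1.9189.
c_gold = y_gold − (n+g+δ)·k_gold = 1.9189 − 0.113·6.1135 ≈ 1.2281.

c_gold ≈ 1.2281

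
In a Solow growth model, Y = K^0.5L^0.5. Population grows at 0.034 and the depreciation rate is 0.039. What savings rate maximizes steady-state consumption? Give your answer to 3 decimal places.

The effective depreciation rate is n + δ = 0.034 + 0.039 = 0.073.
At the golden rule MPK = n+δ, and in any Cobb-Douglas steady state s = (n+δ)·k/y = MPK·k/y = capital's share 0.5.

s_gold = 0.500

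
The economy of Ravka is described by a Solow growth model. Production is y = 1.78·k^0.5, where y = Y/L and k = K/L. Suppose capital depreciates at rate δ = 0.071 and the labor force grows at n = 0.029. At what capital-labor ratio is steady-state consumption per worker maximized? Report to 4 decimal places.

The effective depreciation rate is n + δ = 0.029 + 0.071 = 0.1.
At the golden rule the marginal product of capital equals n+δ: 0.5·1.78·k^(0.5−1) = 0.1. Solving, k_gold = (0.5·1.78/0.1)^(1/0.5) ≈ 79.2100.

k_gold ≈ 79.2100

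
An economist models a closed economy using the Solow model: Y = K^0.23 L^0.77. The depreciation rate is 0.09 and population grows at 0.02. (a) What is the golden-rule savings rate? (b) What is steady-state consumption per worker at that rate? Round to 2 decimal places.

Capital per worker breaks even when investment replaces (n + δ)·k; here n + δ = 0.11.
For Cobb-Douglas, s_gold equals capital's share: s_gold = 0.23.
Setting f'(k) = n+δ gives 0.23·k^(0.23−1) = 0.11, hence k_gold = (0.23/0.11)^(1/0.77) ≈ 2.6063.
y_gold = 2.6063^0.23 ≈ 1.2465; c_gold = (1−0.23)·y_gold ≈ 0.9598.

(a) s_gold = 0.23; (b) c_gold ≈ 0.96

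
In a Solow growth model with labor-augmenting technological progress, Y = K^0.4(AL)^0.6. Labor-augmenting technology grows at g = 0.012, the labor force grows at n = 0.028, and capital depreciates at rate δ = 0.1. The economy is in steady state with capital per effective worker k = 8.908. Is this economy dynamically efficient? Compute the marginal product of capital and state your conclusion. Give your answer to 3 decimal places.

n + g + δ = 0.028 + 0.012 + 0.1 = 0.14.
MPK = 0.4·k^(0.4−1) = 0.4·8.908^(-0.6) ≈ 0.1077.
MPK < 0.14, so the economy is dynamically inefficient (over-saving).

dynamically inefficient; MPK ≈ 0.108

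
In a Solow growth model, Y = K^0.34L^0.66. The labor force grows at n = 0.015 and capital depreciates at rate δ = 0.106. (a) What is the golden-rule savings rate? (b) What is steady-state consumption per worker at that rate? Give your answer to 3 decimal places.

(a) s_gold = 0.340; (b) c_gold ≈ 1.124

Capital per worker breaks even when investment replaces (n + δ)·k; here n + δ = 0.121.
For Cobb-Douglas, s_gold equals capital's share: s_gold = 0.34.
Setting f'(k) = n+δ gives 0.34·k^(0.34−1) = 0.121, hence k_gold = (0.34/0.121)^(1/0.66) ≈ 4.7845.
y_gold = 4.7845^0.34 ≈ 1.7027; c_gold = (1−0.34)·y_gold ≈ 1.1238.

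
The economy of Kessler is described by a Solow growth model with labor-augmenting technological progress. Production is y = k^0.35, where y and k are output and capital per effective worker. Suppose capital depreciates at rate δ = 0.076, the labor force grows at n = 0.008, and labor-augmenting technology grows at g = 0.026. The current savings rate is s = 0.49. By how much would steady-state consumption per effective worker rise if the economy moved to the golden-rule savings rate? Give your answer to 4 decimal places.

n + g + δ = 0.008 + 0.026 + 0.076 = 0.11.
Current steady state (s = 0.49): k* = (0.49/0.11)^(1/0.65) ≈ 9.9577, y* = 9.9577^0.35 ≈ 2.2354, c* = (1−0.49)·2.2354 ≈ 1.1401.
Setting f'(k) = n+g+δ gives 0.35·k^(0.35−1) = 0.11, hence k_gold = (0.35/0.11)^(1/0.65) ≈ 5.9340.
y_gold = 5.9340^0.35 ≈ 1.8650, c_gold = y_gold − 0.11·k_gold ≈ 1.2122.
Gain: Δc = 1.2122 − 1.1401 ≈ 0.0722.

Δc ≈ 0.0722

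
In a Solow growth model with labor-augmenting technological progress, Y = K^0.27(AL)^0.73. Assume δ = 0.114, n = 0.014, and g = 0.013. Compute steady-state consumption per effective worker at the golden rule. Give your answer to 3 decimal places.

Break-even investment rate: n + g + δ = 0.014 + 0.013 + 0.114 = 0.141.
At the golden rule the marginal product of capital equals n+g+δ: 0.27·k^(0.27−1) = 0.141. Solving, k_gold = (0.27/0.141)^(1/0.73) ≈ 2.4350.
y_gold = 2.4350^0.27 ≈ 1.2716.
c_gold = y_gold − (n+g+δ)·k_gold = 1.2716 − 0.141·2.4350 ≈ 0.9283.

c_gold ≈ 0.928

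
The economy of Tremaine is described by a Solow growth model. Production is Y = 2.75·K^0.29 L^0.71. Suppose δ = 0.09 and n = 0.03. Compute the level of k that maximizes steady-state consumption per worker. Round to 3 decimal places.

Break-even investment rate: n + δ = 0.03 + 0.09 = 0.12.
Maximizing c = f(k) − (n+δ)·k gives f'(k) = n+δ, i.e. 0.29·2.75·k^(0.29−1) = 0.12, so k_gold = (0.29·2.75/0.12)^(1/0.71) ≈ 14.4052.

k_gold ≈ 14.405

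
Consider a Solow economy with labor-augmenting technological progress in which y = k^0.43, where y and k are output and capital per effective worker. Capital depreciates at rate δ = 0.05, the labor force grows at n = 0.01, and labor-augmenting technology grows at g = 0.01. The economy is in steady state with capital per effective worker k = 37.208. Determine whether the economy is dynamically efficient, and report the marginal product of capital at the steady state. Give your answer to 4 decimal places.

The effective depreciation rate is n + g + δ = 0.01 + 0.01 + 0.05 = 0.07.
MPK = 0.43·k^(0.43−1) = 0.43·37.208^(-0.57) ≈ 0.0547.
MPK < 0.07, so the economy is dynamically inefficient (over-saving).

dynamically inefficient; MPK ≈ 0.0547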